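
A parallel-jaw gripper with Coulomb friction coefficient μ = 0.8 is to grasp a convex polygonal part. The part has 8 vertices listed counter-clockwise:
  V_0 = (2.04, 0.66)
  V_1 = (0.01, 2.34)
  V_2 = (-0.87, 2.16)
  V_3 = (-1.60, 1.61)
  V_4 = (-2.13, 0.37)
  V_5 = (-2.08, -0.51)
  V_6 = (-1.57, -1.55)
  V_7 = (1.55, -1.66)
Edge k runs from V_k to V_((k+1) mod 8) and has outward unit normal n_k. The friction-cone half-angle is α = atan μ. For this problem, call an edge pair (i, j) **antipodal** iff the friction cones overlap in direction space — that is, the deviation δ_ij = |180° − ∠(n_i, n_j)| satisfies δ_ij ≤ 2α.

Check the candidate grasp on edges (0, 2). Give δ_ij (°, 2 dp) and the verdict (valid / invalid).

α = atan 0.8 = 38.66°;  2α = 77.32°
edge 0: e_0 = (-2.03, +1.68);  n_0 = (+0.6376, +0.7704)
edge 2: e_2 = (-0.73, -0.55);  n_2 = (-0.6017, +0.7987)
∠(n_0, n_2) = 76.61°
δ = |180° − 76.61°| = 103.39°
103.39° > 2α = 77.32°  →  invalid

δ = 103.39°, invalid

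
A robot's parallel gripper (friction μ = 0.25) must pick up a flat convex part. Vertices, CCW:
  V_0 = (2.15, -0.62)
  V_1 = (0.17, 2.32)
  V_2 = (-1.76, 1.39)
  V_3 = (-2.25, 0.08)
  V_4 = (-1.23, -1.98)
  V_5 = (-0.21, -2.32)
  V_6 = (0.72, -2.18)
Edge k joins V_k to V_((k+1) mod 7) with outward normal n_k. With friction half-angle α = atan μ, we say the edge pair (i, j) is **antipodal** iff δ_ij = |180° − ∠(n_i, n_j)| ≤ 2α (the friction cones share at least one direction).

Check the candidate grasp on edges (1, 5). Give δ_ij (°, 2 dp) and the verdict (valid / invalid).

α = atan 0.25 = 14.04°;  2α = 28.07°
edge 1: e_1 = (-1.93, -0.93);  n_1 = (-0.4341, +0.9009)
edge 5: e_5 = (+0.93, +0.14);  n_5 = (+0.1489, -0.9889)
∠(n_1, n_5) = 162.83°
δ = |180° − 162.83°| = 17.17°
17.17° ≤ 2α = 28.07°  →  valid

δ = 17.17°, valid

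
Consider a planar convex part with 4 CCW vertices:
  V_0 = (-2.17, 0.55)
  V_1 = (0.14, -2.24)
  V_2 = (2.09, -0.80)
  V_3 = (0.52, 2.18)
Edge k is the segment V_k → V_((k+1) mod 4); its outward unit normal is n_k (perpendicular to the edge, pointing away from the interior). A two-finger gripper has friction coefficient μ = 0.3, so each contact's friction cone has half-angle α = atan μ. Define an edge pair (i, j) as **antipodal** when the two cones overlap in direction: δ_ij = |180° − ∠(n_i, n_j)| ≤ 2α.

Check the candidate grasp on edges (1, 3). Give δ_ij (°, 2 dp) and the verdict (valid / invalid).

δ = 5.23°, valid

α = atan 0.3 = 16.70°;  2α = 33.40°
edge 1: e_1 = (+1.95, +1.44);  n_1 = (+0.5940, -0.8044)
edge 3: e_3 = (-2.69, -1.63);  n_3 = (-0.5182, +0.8552)
∠(n_1, n_3) = 174.77°
δ = |180° − 174.77°| = 5.23°
5.23° ≤ 2α = 33.40°  →  valid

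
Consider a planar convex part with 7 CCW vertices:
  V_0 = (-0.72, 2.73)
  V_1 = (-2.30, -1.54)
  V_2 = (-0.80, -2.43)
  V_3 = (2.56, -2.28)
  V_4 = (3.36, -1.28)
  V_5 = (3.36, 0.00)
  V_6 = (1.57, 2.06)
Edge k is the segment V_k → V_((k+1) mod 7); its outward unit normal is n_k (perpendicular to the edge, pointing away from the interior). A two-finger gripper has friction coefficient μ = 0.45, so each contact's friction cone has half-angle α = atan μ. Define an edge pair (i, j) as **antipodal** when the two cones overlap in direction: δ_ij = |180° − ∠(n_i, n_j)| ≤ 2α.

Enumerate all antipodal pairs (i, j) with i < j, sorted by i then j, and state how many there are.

count = 5; pairs: (0,3), (0,4), (1,5), (1,6), (2,6)

α = atan 0.45 = 24.23°;  2α = 48.46°
n_0 = (-0.9379, +0.3470)
n_1 = (-0.5103, -0.8600)
n_2 = (+0.0446, -0.9990)
n_3 = (+0.7809, -0.6247)
n_4 = (+1.0000, -0.0000)
n_5 = (+0.7548, +0.6559)
n_6 = (+0.2808, +0.9598)
  (0,1): δ = 100.38°  ·
  (0,2): δ = 67.14°  ·
  (0,3): δ = 18.35°  ✓
  (0,4): δ = 20.31°  ✓
  (0,5): δ = 61.29°  ·
  (0,6): δ = 94.00°  ·
  (1,2): δ = 146.76°  ·
  (1,3): δ = 97.98°  ·
  (1,4): δ = 59.32°  ·
  (1,5): δ = 18.33°  ✓
  (1,6): δ = 14.37°  ✓
  (2,3): δ = 131.22°  ·
  (2,4): δ = 92.56°  ·
  (2,5): δ = 51.57°  ·
  (2,6): δ = 18.86°  ✓
  (3,4): δ = 141.34°  ·
  (3,5): δ = 100.35°  ·
  (3,6): δ = 67.65°  ·
  (4,5): δ = 139.01°  ·
  (4,6): δ = 106.31°  ·
  (5,6): δ = 147.30°  ·
antipodal pairs: 5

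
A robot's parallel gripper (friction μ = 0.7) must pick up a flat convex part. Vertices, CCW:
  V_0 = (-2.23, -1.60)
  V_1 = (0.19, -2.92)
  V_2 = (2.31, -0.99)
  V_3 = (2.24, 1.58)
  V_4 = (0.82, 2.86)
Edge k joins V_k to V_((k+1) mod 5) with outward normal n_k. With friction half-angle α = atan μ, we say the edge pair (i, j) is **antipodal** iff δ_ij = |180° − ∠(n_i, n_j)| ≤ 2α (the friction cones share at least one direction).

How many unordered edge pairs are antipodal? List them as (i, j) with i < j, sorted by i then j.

α = atan 0.7 = 34.99°;  2α = 69.98°
n_0 = (-0.4789, -0.8779)
n_1 = (+0.6732, -0.7395)
n_2 = (+0.9996, +0.0272)
n_3 = (+0.6695, +0.7428)
n_4 = (-0.8254, +0.5645)
  (0,1): δ = 109.08°  ·
  (0,2): δ = 59.83°  ✓
  (0,3): δ = 13.42°  ✓
  (0,4): δ = 84.24°  ·
  (1,2): δ = 130.75°  ·
  (1,3): δ = 84.35°  ·
  (1,4): δ = 13.32°  ✓
  (2,3): δ = 133.59°  ·
  (2,4): δ = 35.93°  ✓
  (3,4): δ = 82.33°  ·
antipodal pairs: 4

count = 4; pairs: (0,2), (0,3), (1,4), (2,4)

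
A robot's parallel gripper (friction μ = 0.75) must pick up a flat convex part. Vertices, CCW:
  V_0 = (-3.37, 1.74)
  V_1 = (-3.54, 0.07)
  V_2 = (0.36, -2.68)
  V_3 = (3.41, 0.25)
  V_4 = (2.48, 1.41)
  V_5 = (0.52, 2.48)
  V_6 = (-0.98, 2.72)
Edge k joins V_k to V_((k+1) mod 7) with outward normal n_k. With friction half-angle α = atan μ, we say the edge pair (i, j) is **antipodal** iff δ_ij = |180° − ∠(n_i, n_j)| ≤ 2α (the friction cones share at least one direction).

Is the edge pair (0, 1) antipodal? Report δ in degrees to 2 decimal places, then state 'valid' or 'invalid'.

δ = 119.38°, invalid

α = atan 0.75 = 36.87°;  2α = 73.74°
edge 0: e_0 = (-0.17, -1.67);  n_0 = (-0.9949, +0.1013)
edge 1: e_1 = (+3.90, -2.75);  n_1 = (-0.5763, -0.8173)
∠(n_0, n_1) = 60.62°
δ = |180° − 60.62°| = 119.38°
119.38° > 2α = 73.74°  →  invalid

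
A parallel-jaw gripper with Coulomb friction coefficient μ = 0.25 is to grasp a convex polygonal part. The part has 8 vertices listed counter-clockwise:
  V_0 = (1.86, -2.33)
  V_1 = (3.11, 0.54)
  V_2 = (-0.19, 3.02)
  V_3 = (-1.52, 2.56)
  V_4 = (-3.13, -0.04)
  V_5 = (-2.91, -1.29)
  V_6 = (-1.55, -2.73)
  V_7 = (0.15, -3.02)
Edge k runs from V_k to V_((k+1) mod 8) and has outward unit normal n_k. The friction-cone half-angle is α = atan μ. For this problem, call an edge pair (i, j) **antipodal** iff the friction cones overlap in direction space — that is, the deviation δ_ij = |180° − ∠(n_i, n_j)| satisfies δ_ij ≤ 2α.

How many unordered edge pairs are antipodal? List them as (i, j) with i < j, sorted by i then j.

count = 4; pairs: (0,3), (1,5), (1,6), (2,7)

α = atan 0.25 = 14.04°;  2α = 28.07°
n_0 = (+0.9168, -0.3993)
n_1 = (+0.6008, +0.7994)
n_2 = (-0.3269, +0.9451)
n_3 = (-0.8502, +0.5265)
n_4 = (-0.9849, -0.1733)
n_5 = (-0.7270, -0.6866)
n_6 = (-0.1682, -0.9858)
n_7 = (+0.3742, -0.9274)
  (0,1): δ = 103.39°  ·
  (0,2): δ = 47.39°  ·
  (0,3): δ = 8.23°  ✓
  (0,4): δ = 33.52°  ·
  (0,5): δ = 66.90°  ·
  (0,6): δ = 103.85°  ·
  (0,7): δ = 135.51°  ·
  (1,2): δ = 124.00°  ·
  (1,3): δ = 84.84°  ·
  (1,4): δ = 43.09°  ·
  (1,5): δ = 9.71°  ✓
  (1,6): δ = 27.24°  ✓
  (1,7): δ = 58.90°  ·
  (2,3): δ = 140.85°  ·
  (2,4): δ = 99.10°  ·
  (2,5): δ = 65.72°  ·
  (2,6): δ = 28.76°  ·
  (2,7): δ = 2.90°  ✓
  (3,4): δ = 138.25°  ·
  (3,5): δ = 104.87°  ·
  (3,6): δ = 67.91°  ·
  (3,7): δ = 36.26°  ·
  (4,5): δ = 146.62°  ·
  (4,6): δ = 109.66°  ·
  (4,7): δ = 78.01°  ·
  (5,6): δ = 143.04°  ·
  (5,7): δ = 111.39°  ·
  (6,7): δ = 148.34°  ·
antipodal pairs: 4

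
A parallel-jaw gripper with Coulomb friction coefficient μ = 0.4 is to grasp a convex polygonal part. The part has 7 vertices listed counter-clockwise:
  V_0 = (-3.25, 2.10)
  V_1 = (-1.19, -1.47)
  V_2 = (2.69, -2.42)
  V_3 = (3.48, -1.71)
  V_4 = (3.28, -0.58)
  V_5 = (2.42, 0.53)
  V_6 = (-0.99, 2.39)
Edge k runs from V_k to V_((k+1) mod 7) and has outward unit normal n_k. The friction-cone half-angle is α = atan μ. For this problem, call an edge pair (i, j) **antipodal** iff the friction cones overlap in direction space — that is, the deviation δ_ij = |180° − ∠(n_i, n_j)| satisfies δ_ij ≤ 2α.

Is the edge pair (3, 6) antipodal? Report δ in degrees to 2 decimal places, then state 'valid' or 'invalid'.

α = atan 0.4 = 21.80°;  2α = 43.60°
edge 3: e_3 = (-0.20, +1.13);  n_3 = (+0.9847, +0.1743)
edge 6: e_6 = (-2.26, -0.29);  n_6 = (-0.1273, +0.9919)
∠(n_3, n_6) = 87.28°
δ = |180° − 87.28°| = 92.72°
92.72° > 2α = 43.60°  →  invalid

δ = 92.72°, invalid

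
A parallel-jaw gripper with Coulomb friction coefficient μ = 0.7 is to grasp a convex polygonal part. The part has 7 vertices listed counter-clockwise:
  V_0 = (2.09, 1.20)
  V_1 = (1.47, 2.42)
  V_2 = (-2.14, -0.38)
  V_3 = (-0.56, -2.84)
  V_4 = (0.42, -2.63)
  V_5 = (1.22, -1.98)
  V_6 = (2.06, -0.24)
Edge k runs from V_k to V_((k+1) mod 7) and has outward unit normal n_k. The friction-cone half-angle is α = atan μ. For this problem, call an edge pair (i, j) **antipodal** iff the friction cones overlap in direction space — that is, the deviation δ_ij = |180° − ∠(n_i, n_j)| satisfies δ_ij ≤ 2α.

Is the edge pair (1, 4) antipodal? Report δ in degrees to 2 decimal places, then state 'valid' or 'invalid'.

α = atan 0.7 = 34.99°;  2α = 69.98°
edge 1: e_1 = (-3.61, -2.80);  n_1 = (-0.6129, +0.7902)
edge 4: e_4 = (+0.80, +0.65);  n_4 = (+0.6306, -0.7761)
∠(n_1, n_4) = 178.70°
δ = |180° − 178.70°| = 1.30°
1.30° ≤ 2α = 69.98°  →  valid

δ = 1.30°, valid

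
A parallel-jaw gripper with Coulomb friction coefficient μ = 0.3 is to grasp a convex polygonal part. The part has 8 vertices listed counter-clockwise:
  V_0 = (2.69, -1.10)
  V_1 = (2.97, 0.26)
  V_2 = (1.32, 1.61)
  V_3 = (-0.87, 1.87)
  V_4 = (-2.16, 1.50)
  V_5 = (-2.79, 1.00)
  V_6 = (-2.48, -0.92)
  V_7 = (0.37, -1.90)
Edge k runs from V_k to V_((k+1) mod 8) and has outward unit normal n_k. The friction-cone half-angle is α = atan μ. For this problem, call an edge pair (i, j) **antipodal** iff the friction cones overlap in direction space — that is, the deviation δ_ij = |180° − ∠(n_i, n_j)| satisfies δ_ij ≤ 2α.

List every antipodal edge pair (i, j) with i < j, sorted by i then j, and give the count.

count = 6; pairs: (0,5), (1,6), (2,6), (2,7), (3,7), (4,7)

α = atan 0.3 = 16.70°;  2α = 33.40°
n_0 = (+0.9795, -0.2017)
n_1 = (+0.6332, +0.7740)
n_2 = (+0.1179, +0.9930)
n_3 = (-0.2757, +0.9612)
n_4 = (-0.6217, +0.7833)
n_5 = (-0.9872, -0.1594)
n_6 = (-0.3252, -0.9457)
n_7 = (+0.3260, -0.9454)
  (0,1): δ = 117.66°  ·
  (0,2): δ = 85.14°  ·
  (0,3): δ = 62.36°  ·
  (0,4): δ = 39.93°  ·
  (0,5): δ = 20.81°  ✓
  (0,6): δ = 82.66°  ·
  (0,7): δ = 120.66°  ·
  (1,2): δ = 147.48°  ·
  (1,3): δ = 124.71°  ·
  (1,4): δ = 102.27°  ·
  (1,5): δ = 41.54°  ·
  (1,6): δ = 20.31°  ✓
  (1,7): δ = 58.32°  ·
  (2,3): δ = 157.23°  ·
  (2,4): δ = 134.79°  ·
  (2,5): δ = 74.06°  ·
  (2,6): δ = 12.21°  ✓
  (2,7): δ = 25.80°  ✓
  (3,4): δ = 157.57°  ·
  (3,5): δ = 96.83°  ·
  (3,6): δ = 34.98°  ·
  (3,7): δ = 3.02°  ✓
  (4,5): δ = 119.27°  ·
  (4,6): δ = 57.41°  ·
  (4,7): δ = 19.41°  ✓
  (5,6): δ = 118.15°  ·
  (5,7): δ = 80.15°  ·
  (6,7): δ = 142.00°  ·
antipodal pairs: 6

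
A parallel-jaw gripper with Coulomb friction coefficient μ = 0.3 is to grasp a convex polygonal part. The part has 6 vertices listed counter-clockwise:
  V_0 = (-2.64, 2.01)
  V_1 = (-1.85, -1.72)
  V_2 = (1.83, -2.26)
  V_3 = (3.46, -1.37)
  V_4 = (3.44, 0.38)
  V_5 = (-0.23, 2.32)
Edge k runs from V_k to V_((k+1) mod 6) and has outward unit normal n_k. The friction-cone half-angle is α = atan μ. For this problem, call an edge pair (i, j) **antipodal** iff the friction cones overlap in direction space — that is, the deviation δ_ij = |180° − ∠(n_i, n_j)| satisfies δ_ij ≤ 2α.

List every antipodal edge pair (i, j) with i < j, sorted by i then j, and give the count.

α = atan 0.3 = 16.70°;  2α = 33.40°
n_0 = (-0.9783, -0.2072)
n_1 = (-0.1452, -0.9894)
n_2 = (+0.4792, -0.8777)
n_3 = (+0.9999, +0.0114)
n_4 = (+0.4673, +0.8841)
n_5 = (-0.1276, +0.9918)
  (0,1): δ = 110.31°  ·
  (0,2): δ = 73.32°  ·
  (0,3): δ = 11.30°  ✓
  (0,4): δ = 50.18°  ·
  (0,5): δ = 85.37°  ·
  (1,2): δ = 143.02°  ·
  (1,3): δ = 81.00°  ·
  (1,4): δ = 19.51°  ✓
  (1,5): δ = 15.68°  ✓
  (2,3): δ = 117.98°  ·
  (2,4): δ = 56.50°  ·
  (2,5): δ = 21.31°  ✓
  (3,4): δ = 118.52°  ·
  (3,5): δ = 83.33°  ·
  (4,5): δ = 144.81°  ·
antipodal pairs: 4

count = 4; pairs: (0,3), (1,4), (1,5), (2,5)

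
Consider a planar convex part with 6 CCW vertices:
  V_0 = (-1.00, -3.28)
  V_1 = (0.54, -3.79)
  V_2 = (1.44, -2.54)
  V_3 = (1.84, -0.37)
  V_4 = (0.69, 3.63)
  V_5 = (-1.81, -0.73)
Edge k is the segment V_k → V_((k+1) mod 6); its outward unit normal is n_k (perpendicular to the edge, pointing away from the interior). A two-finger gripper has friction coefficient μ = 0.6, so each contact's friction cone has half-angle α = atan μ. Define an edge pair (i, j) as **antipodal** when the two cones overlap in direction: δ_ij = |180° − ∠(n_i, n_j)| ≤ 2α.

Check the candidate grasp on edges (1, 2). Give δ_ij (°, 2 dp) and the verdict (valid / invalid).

δ = 154.69°, invalid

α = atan 0.6 = 30.96°;  2α = 61.93°
edge 1: e_1 = (+0.90, +1.25);  n_1 = (+0.8115, -0.5843)
edge 2: e_2 = (+0.40, +2.17);  n_2 = (+0.9834, -0.1813)
∠(n_1, n_2) = 25.31°
δ = |180° − 25.31°| = 154.69°
154.69° > 2α = 61.93°  →  invalid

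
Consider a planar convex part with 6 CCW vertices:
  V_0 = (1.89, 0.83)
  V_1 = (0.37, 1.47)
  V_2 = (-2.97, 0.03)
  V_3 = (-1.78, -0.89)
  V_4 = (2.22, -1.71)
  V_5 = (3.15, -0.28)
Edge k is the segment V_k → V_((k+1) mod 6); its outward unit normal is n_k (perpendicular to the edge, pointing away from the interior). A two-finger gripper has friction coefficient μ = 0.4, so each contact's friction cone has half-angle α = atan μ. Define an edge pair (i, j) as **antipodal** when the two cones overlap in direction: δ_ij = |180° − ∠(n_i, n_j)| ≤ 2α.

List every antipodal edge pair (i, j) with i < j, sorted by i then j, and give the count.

α = atan 0.4 = 21.80°;  2α = 43.60°
n_0 = (+0.3881, +0.9216)
n_1 = (-0.3959, +0.9183)
n_2 = (-0.6116, -0.7911)
n_3 = (-0.2008, -0.9796)
n_4 = (+0.8383, -0.5452)
n_5 = (+0.6610, +0.7504)
  (0,1): δ = 133.84°  ·
  (0,2): δ = 14.87°  ✓
  (0,3): δ = 11.25°  ✓
  (0,4): δ = 79.80°  ·
  (0,5): δ = 161.46°  ·
  (1,2): δ = 61.03°  ·
  (1,3): δ = 34.91°  ✓
  (1,4): δ = 33.64°  ✓
  (1,5): δ = 115.30°  ·
  (2,3): δ = 153.88°  ·
  (2,4): δ = 85.33°  ·
  (2,5): δ = 3.67°  ✓
  (3,4): δ = 111.45°  ·
  (3,5): δ = 29.79°  ✓
  (4,5): δ = 98.34°  ·
antipodal pairs: 6

count = 6; pairs: (0,2), (0,3), (1,3), (1,4), (2,5), (3,5)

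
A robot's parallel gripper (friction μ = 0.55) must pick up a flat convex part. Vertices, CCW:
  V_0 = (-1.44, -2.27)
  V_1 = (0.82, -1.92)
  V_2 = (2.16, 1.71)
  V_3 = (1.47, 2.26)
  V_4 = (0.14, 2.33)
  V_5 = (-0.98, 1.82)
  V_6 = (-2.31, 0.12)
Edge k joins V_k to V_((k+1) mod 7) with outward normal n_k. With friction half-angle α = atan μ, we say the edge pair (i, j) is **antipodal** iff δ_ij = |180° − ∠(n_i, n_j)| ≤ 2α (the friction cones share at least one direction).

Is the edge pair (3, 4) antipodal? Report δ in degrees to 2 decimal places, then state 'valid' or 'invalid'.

δ = 152.50°, invalid

α = atan 0.55 = 28.81°;  2α = 57.62°
edge 3: e_3 = (-1.33, +0.07);  n_3 = (+0.0526, +0.9986)
edge 4: e_4 = (-1.12, -0.51);  n_4 = (-0.4144, +0.9101)
∠(n_3, n_4) = 27.50°
δ = |180° − 27.50°| = 152.50°
152.50° > 2α = 57.62°  →  invalid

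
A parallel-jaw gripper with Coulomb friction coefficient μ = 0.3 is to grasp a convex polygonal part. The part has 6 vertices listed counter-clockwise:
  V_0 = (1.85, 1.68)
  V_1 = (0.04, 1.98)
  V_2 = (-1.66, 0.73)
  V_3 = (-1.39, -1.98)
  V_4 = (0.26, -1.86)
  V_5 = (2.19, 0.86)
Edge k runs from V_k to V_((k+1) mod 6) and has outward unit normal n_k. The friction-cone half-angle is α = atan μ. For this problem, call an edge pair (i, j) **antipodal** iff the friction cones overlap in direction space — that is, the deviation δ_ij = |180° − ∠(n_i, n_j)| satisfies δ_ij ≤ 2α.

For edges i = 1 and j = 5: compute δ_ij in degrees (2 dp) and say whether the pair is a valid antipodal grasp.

δ = 76.19°, invalid

α = atan 0.3 = 16.70°;  2α = 33.40°
edge 1: e_1 = (-1.70, -1.25);  n_1 = (-0.5924, +0.8057)
edge 5: e_5 = (-0.34, +0.82);  n_5 = (+0.9237, +0.3830)
∠(n_1, n_5) = 103.81°
δ = |180° − 103.81°| = 76.19°
76.19° > 2α = 33.40°  →  invalid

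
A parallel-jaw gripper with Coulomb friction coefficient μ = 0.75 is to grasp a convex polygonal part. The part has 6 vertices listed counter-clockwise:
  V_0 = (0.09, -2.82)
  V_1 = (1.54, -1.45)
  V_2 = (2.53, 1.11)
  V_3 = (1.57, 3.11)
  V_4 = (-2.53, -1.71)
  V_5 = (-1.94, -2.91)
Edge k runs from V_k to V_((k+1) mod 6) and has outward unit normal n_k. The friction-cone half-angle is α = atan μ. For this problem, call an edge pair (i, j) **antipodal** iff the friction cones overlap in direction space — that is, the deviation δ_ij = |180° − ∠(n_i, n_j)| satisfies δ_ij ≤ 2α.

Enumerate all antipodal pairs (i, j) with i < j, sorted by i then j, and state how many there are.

count = 8; pairs: (0,3), (0,4), (1,3), (1,4), (2,3), (2,4), (2,5), (3,5)

α = atan 0.75 = 36.87°;  2α = 73.74°
n_0 = (+0.6868, -0.7269)
n_1 = (+0.9327, -0.3607)
n_2 = (+0.9015, +0.4327)
n_3 = (-0.7617, +0.6479)
n_4 = (-0.8974, -0.4412)
n_5 = (+0.0443, -0.9990)
  (0,1): δ = 154.52°  ·
  (0,2): δ = 107.73°  ·
  (0,3): δ = 6.24°  ✓
  (0,4): δ = 72.81°  ✓
  (0,5): δ = 139.16°  ·
  (1,2): δ = 133.22°  ·
  (1,3): δ = 19.24°  ✓
  (1,4): δ = 47.32°  ✓
  (1,5): δ = 113.68°  ·
  (2,3): δ = 66.03°  ✓
  (2,4): δ = 0.54°  ✓
  (2,5): δ = 66.90°  ✓
  (3,4): δ = 113.43°  ·
  (3,5): δ = 47.08°  ✓
  (4,5): δ = 113.64°  ·
antipodal pairs: 8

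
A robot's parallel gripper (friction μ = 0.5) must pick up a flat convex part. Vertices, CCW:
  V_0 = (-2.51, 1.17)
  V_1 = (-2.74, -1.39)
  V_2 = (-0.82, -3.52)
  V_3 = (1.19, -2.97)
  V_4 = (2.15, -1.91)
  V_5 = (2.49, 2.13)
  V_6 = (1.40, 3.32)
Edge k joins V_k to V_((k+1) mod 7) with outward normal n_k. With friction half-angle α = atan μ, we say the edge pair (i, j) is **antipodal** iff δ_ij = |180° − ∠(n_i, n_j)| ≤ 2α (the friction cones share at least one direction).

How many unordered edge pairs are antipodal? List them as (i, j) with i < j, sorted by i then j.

count = 7; pairs: (0,3), (0,4), (0,5), (1,4), (1,5), (2,6), (3,6)

α = atan 0.5 = 26.57°;  2α = 53.13°
n_0 = (-0.9960, +0.0895)
n_1 = (-0.7428, -0.6695)
n_2 = (+0.2639, -0.9645)
n_3 = (+0.7412, -0.6713)
n_4 = (+0.9965, -0.0839)
n_5 = (+0.7374, +0.6754)
n_6 = (-0.4818, +0.8763)
  (0,1): δ = 132.83°  ·
  (0,2): δ = 69.56°  ·
  (0,3): δ = 37.03°  ✓
  (0,4): δ = 0.32°  ✓
  (0,5): δ = 47.62°  ✓
  (0,6): δ = 123.94°  ·
  (1,2): δ = 116.73°  ·
  (1,3): δ = 84.20°  ·
  (1,4): δ = 46.84°  ✓
  (1,5): δ = 0.46°  ✓
  (1,6): δ = 76.77°  ·
  (2,3): δ = 147.47°  ·
  (2,4): δ = 110.11°  ·
  (2,5): δ = 62.81°  ·
  (2,6): δ = 13.50°  ✓
  (3,4): δ = 142.64°  ·
  (3,5): δ = 95.35°  ·
  (3,6): δ = 19.03°  ✓
  (4,5): δ = 132.70°  ·
  (4,6): δ = 56.38°  ·
  (5,6): δ = 103.68°  ·
antipodal pairs: 7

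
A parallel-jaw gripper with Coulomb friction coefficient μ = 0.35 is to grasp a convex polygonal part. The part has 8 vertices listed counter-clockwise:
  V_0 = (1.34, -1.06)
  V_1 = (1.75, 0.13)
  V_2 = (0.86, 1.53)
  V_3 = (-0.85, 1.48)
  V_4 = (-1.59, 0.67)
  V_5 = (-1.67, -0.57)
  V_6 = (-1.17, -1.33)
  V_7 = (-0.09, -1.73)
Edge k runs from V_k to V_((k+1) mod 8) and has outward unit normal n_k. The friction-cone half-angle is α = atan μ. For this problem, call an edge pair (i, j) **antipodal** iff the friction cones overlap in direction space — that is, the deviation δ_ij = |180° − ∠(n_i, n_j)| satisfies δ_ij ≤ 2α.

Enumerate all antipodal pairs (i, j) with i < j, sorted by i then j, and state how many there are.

α = atan 0.35 = 19.29°;  2α = 38.58°
n_0 = (+0.9455, -0.3257)
n_1 = (+0.8439, +0.5365)
n_2 = (-0.0292, +0.9996)
n_3 = (-0.7383, +0.6745)
n_4 = (-0.9979, +0.0644)
n_5 = (-0.8354, -0.5496)
n_6 = (-0.3473, -0.9377)
n_7 = (+0.4243, -0.9055)
  (0,1): δ = 128.54°  ·
  (0,2): δ = 69.31°  ·
  (0,3): δ = 23.40°  ✓
  (0,4): δ = 15.32°  ✓
  (0,5): δ = 52.35°  ·
  (0,6): δ = 88.69°  ·
  (0,7): δ = 134.12°  ·
  (1,2): δ = 120.77°  ·
  (1,3): δ = 74.86°  ·
  (1,4): δ = 36.14°  ✓
  (1,5): δ = 0.90°  ✓
  (1,6): δ = 37.23°  ✓
  (1,7): δ = 82.66°  ·
  (2,3): δ = 134.09°  ·
  (2,4): δ = 95.37°  ·
  (2,5): δ = 58.33°  ·
  (2,6): δ = 22.00°  ✓
  (2,7): δ = 23.43°  ✓
  (3,4): δ = 141.28°  ·
  (3,5): δ = 104.25°  ·
  (3,6): δ = 67.91°  ·
  (3,7): δ = 22.48°  ✓
  (4,5): δ = 142.97°  ·
  (4,6): δ = 106.63°  ·
  (4,7): δ = 61.20°  ·
  (5,6): δ = 143.66°  ·
  (5,7): δ = 98.24°  ·
  (6,7): δ = 134.57°  ·
antipodal pairs: 8

count = 8; pairs: (0,3), (0,4), (1,4), (1,5), (1,6), (2,6), (2,7), (3,7)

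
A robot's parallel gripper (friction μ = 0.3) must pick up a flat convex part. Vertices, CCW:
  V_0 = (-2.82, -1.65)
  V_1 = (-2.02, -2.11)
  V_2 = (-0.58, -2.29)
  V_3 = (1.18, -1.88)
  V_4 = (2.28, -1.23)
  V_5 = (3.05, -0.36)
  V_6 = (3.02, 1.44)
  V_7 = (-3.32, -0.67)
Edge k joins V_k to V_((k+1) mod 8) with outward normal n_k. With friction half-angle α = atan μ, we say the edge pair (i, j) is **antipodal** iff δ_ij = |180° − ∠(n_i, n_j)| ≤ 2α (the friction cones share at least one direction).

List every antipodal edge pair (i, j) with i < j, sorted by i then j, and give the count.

count = 5; pairs: (1,6), (2,6), (3,6), (4,6), (5,7)

α = atan 0.3 = 16.70°;  2α = 33.40°
n_0 = (-0.4985, -0.8669)
n_1 = (-0.1240, -0.9923)
n_2 = (+0.2269, -0.9739)
n_3 = (+0.5087, -0.8609)
n_4 = (+0.7488, -0.6628)
n_5 = (+0.9999, +0.0167)
n_6 = (-0.3158, +0.9488)
n_7 = (-0.8908, -0.4545)
  (0,1): δ = 157.23°  ·
  (0,2): δ = 136.99°  ·
  (0,3): δ = 119.52°  ·
  (0,4): δ = 101.61°  ·
  (0,5): δ = 59.15°  ·
  (0,6): δ = 48.31°  ·
  (0,7): δ = 146.93°  ·
  (1,2): δ = 159.76°  ·
  (1,3): δ = 142.30°  ·
  (1,4): δ = 124.39°  ·
  (1,5): δ = 81.92°  ·
  (1,6): δ = 25.53°  ✓
  (1,7): δ = 124.16°  ·
  (2,3): δ = 162.53°  ·
  (2,4): δ = 144.62°  ·
  (2,5): δ = 102.16°  ·
  (2,6): δ = 5.29°  ✓
  (2,7): δ = 103.92°  ·
  (3,4): δ = 162.09°  ·
  (3,5): δ = 119.62°  ·
  (3,6): δ = 12.17°  ✓
  (3,7): δ = 86.45°  ·
  (4,5): δ = 137.53°  ·
  (4,6): δ = 30.08°  ✓
  (4,7): δ = 68.54°  ·
  (5,6): δ = 72.55°  ·
  (5,7): δ = 26.08°  ✓
  (6,7): δ = 81.38°  ·
antipodal pairs: 5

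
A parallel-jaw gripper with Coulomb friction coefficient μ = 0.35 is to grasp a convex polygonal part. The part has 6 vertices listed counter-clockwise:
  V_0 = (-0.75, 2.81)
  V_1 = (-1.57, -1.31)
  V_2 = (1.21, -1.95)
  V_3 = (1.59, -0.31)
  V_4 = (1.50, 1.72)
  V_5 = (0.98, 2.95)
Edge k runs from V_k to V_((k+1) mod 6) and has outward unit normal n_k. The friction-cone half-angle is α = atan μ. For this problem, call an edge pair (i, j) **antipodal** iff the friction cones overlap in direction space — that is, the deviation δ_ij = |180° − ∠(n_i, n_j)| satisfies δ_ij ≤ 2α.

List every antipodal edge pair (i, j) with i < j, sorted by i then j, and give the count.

α = atan 0.35 = 19.29°;  2α = 38.58°
n_0 = (-0.9808, +0.1952)
n_1 = (-0.2243, -0.9745)
n_2 = (+0.9742, -0.2257)
n_3 = (+0.9990, +0.0443)
n_4 = (+0.9211, +0.3894)
n_5 = (-0.0807, +0.9967)
  (0,1): δ = 91.71°  ·
  (0,2): δ = 1.79°  ✓
  (0,3): δ = 13.79°  ✓
  (0,4): δ = 34.17°  ✓
  (0,5): δ = 105.88°  ·
  (1,2): δ = 90.08°  ·
  (1,3): δ = 74.50°  ·
  (1,4): δ = 54.12°  ·
  (1,5): δ = 17.59°  ✓
  (2,3): δ = 164.42°  ·
  (2,4): δ = 144.04°  ·
  (2,5): δ = 72.33°  ·
  (3,4): δ = 159.62°  ·
  (3,5): δ = 87.91°  ·
  (4,5): δ = 108.29°  ·
antipodal pairs: 4

count = 4; pairs: (0,2), (0,3), (0,4), (1,5)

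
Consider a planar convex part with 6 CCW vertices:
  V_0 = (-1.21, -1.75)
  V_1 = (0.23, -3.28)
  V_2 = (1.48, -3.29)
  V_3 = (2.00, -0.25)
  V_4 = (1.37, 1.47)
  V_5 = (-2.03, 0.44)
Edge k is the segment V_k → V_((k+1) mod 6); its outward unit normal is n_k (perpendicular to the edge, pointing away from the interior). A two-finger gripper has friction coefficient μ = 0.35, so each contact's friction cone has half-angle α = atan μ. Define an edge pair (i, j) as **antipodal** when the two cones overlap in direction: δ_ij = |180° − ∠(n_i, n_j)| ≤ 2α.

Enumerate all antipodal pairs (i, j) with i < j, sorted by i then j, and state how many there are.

count = 4; pairs: (0,3), (1,4), (2,5), (3,5)

α = atan 0.35 = 19.29°;  2α = 38.58°
n_0 = (-0.7282, -0.6854)
n_1 = (-0.0080, -1.0000)
n_2 = (+0.9857, -0.1686)
n_3 = (+0.9390, +0.3439)
n_4 = (-0.2899, +0.9570)
n_5 = (-0.9365, -0.3507)
  (0,1): δ = 133.72°  ·
  (0,2): δ = 52.97°  ·
  (0,3): δ = 23.15°  ✓
  (0,4): δ = 63.59°  ·
  (0,5): δ = 157.26°  ·
  (1,2): δ = 99.25°  ·
  (1,3): δ = 69.42°  ·
  (1,4): δ = 17.31°  ✓
  (1,5): δ = 110.99°  ·
  (2,3): δ = 150.18°  ·
  (2,4): δ = 63.44°  ·
  (2,5): δ = 30.23°  ✓
  (3,4): δ = 93.26°  ·
  (3,5): δ = 0.41°  ✓
  (4,5): δ = 86.33°  ·
antipodal pairs: 4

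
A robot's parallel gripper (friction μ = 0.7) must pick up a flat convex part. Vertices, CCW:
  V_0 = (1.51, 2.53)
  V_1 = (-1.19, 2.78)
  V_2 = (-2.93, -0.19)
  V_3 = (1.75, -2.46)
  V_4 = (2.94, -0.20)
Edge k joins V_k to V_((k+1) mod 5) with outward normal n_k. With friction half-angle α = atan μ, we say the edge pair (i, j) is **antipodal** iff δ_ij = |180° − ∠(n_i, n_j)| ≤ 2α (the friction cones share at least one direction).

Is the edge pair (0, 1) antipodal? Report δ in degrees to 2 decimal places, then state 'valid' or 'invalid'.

δ = 115.07°, invalid

α = atan 0.7 = 34.99°;  2α = 69.98°
edge 0: e_0 = (-2.70, +0.25);  n_0 = (+0.0922, +0.9957)
edge 1: e_1 = (-1.74, -2.97);  n_1 = (-0.8628, +0.5055)
∠(n_0, n_1) = 64.93°
δ = |180° − 64.93°| = 115.07°
115.07° > 2α = 69.98°  →  invalid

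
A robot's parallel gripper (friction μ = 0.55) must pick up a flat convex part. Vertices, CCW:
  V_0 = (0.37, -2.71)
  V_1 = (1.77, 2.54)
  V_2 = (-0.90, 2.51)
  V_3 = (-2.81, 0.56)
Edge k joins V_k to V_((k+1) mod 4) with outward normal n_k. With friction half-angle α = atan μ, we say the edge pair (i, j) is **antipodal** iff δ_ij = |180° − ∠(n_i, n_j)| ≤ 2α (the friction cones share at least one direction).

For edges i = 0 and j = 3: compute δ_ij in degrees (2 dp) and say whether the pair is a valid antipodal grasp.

δ = 59.13°, invalid

α = atan 0.55 = 28.81°;  2α = 57.62°
edge 0: e_0 = (+1.40, +5.25);  n_0 = (+0.9662, -0.2577)
edge 3: e_3 = (+3.18, -3.27);  n_3 = (-0.7169, -0.6972)
∠(n_0, n_3) = 120.87°
δ = |180° − 120.87°| = 59.13°
59.13° > 2α = 57.62°  →  invalid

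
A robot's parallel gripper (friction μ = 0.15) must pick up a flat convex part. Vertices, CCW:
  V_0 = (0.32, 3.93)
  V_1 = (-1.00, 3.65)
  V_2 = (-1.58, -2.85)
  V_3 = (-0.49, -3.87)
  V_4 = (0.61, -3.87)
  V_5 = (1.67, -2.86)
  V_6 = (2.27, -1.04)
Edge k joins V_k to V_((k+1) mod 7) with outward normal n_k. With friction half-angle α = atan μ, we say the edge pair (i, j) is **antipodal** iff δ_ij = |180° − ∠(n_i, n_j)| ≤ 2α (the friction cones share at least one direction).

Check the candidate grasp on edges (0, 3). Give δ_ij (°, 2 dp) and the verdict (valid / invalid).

α = atan 0.15 = 8.53°;  2α = 17.06°
edge 0: e_0 = (-1.32, -0.28);  n_0 = (-0.2075, +0.9782)
edge 3: e_3 = (+1.10, +0.00);  n_3 = (+0.0000, -1.0000)
∠(n_0, n_3) = 168.02°
δ = |180° − 168.02°| = 11.98°
11.98° ≤ 2α = 17.06°  →  valid

δ = 11.98°, valid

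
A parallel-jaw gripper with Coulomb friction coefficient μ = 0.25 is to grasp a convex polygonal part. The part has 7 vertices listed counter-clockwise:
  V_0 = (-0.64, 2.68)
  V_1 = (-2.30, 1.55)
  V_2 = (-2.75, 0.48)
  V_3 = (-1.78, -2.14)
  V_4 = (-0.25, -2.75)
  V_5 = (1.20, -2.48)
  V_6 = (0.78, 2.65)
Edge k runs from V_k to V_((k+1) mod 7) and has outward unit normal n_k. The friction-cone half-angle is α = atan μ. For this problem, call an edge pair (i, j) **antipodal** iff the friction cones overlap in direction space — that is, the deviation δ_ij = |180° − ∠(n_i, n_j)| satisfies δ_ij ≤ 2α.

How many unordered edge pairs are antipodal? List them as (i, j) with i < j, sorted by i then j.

count = 5; pairs: (0,4), (1,5), (2,5), (3,6), (4,6)

α = atan 0.25 = 14.04°;  2α = 28.07°
n_0 = (-0.5627, +0.8266)
n_1 = (-0.9218, +0.3877)
n_2 = (-0.9378, -0.3472)
n_3 = (-0.3703, -0.9289)
n_4 = (+0.1831, -0.9831)
n_5 = (+0.9967, +0.0816)
n_6 = (+0.0211, +0.9998)
  (0,1): δ = 147.05°  ·
  (0,2): δ = 103.93°  ·
  (0,3): δ = 55.98°  ·
  (0,4): δ = 23.70°  ✓
  (0,5): δ = 60.44°  ·
  (0,6): δ = 144.55°  ·
  (1,2): δ = 136.87°  ·
  (1,3): δ = 88.93°  ·
  (1,4): δ = 56.64°  ·
  (1,5): δ = 27.49°  ✓
  (1,6): δ = 111.60°  ·
  (2,3): δ = 132.05°  ·
  (2,4): δ = 99.77°  ·
  (2,5): δ = 15.64°  ✓
  (2,6): δ = 68.47°  ·
  (3,4): δ = 147.72°  ·
  (3,5): δ = 63.58°  ·
  (3,6): δ = 20.53°  ✓
  (4,5): δ = 95.87°  ·
  (4,6): δ = 11.76°  ✓
  (5,6): δ = 95.89°  ·
antipodal pairs: 5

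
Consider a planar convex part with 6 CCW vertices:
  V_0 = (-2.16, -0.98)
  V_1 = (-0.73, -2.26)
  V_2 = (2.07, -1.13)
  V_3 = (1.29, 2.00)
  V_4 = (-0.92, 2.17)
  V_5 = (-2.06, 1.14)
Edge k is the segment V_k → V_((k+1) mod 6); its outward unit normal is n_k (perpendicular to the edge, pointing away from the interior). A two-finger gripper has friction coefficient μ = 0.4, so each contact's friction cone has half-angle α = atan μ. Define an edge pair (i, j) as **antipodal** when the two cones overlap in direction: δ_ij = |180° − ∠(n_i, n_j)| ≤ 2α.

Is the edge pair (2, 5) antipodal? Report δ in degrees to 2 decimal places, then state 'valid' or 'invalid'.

δ = 16.69°, valid

α = atan 0.4 = 21.80°;  2α = 43.60°
edge 2: e_2 = (-0.78, +3.13);  n_2 = (+0.9703, +0.2418)
edge 5: e_5 = (-0.10, -2.12);  n_5 = (-0.9989, +0.0471)
∠(n_2, n_5) = 163.31°
δ = |180° − 163.31°| = 16.69°
16.69° ≤ 2α = 43.60°  →  valid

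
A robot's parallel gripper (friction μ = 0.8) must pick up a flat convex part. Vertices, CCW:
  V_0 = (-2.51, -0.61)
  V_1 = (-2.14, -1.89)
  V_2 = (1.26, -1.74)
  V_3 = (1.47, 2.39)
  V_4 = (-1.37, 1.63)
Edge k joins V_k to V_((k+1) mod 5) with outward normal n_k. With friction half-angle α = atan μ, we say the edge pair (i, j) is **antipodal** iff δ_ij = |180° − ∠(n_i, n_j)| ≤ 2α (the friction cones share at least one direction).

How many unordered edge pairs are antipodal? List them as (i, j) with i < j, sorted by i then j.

count = 5; pairs: (0,2), (1,3), (1,4), (2,3), (2,4)

α = atan 0.8 = 38.66°;  2α = 77.32°
n_0 = (-0.9607, -0.2777)
n_1 = (+0.0441, -0.9990)
n_2 = (+0.9987, -0.0508)
n_3 = (-0.2585, +0.9660)
n_4 = (-0.8912, +0.4536)
  (0,1): δ = 103.60°  ·
  (0,2): δ = 19.03°  ✓
  (0,3): δ = 88.86°  ·
  (0,4): δ = 136.90°  ·
  (1,2): δ = 95.44°  ·
  (1,3): δ = 12.46°  ✓
  (1,4): δ = 60.50°  ✓
  (2,3): δ = 72.11°  ✓
  (2,4): δ = 24.06°  ✓
  (3,4): δ = 131.95°  ·
antipodal pairs: 5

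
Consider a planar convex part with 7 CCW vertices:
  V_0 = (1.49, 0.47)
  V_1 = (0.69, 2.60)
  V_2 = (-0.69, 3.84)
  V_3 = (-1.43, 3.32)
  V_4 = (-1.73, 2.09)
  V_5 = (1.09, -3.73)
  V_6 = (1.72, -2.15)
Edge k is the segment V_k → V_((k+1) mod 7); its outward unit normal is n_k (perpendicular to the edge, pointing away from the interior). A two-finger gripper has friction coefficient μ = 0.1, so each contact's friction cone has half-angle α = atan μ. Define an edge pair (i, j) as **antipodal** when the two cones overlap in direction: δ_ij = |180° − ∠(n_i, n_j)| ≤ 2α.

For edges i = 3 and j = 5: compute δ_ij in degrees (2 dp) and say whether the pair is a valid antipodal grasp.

α = atan 0.1 = 5.71°;  2α = 11.42°
edge 3: e_3 = (-0.30, -1.23);  n_3 = (-0.9715, +0.2370)
edge 5: e_5 = (+0.63, +1.58);  n_5 = (+0.9289, -0.3704)
∠(n_3, n_5) = 171.97°
δ = |180° − 171.97°| = 8.03°
8.03° ≤ 2α = 11.42°  →  valid

δ = 8.03°, valid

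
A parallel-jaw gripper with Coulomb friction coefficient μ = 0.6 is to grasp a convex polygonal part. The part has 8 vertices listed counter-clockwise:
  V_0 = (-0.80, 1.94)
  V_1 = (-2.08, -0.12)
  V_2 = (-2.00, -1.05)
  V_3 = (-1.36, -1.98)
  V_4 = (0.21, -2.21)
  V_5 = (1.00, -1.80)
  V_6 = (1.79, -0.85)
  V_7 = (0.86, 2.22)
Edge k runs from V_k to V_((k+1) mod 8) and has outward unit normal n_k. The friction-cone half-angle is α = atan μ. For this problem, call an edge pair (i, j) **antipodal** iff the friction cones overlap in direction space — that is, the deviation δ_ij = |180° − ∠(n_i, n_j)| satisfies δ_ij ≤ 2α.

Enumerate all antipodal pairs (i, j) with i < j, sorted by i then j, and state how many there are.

α = atan 0.6 = 30.96°;  2α = 61.93°
n_0 = (-0.8494, +0.5278)
n_1 = (-0.9963, -0.0857)
n_2 = (-0.8238, -0.5669)
n_3 = (-0.1449, -0.9894)
n_4 = (+0.4606, -0.8876)
n_5 = (+0.7689, -0.6394)
n_6 = (+0.9571, +0.2899)
n_7 = (-0.1663, +0.9861)
  (0,1): δ = 143.23°  ·
  (0,2): δ = 113.61°  ·
  (0,3): δ = 66.48°  ·
  (0,4): δ = 30.72°  ✓
  (0,5): δ = 7.89°  ✓
  (0,6): δ = 48.71°  ✓
  (0,7): δ = 131.43°  ·
  (1,2): δ = 150.38°  ·
  (1,3): δ = 103.25°  ·
  (1,4): δ = 67.49°  ·
  (1,5): δ = 44.66°  ✓
  (1,6): δ = 11.94°  ✓
  (1,7): δ = 94.66°  ·
  (2,3): δ = 132.87°  ·
  (2,4): δ = 97.11°  ·
  (2,5): δ = 74.28°  ·
  (2,6): δ = 17.68°  ✓
  (2,7): δ = 65.04°  ·
  (3,4): δ = 144.24°  ·
  (3,5): δ = 121.41°  ·
  (3,6): δ = 64.81°  ·
  (3,7): δ = 17.91°  ✓
  (4,5): δ = 157.17°  ·
  (4,6): δ = 100.58°  ·
  (4,7): δ = 17.85°  ✓
  (5,6): δ = 123.40°  ·
  (5,7): δ = 40.68°  ✓
  (6,7): δ = 97.28°  ·
antipodal pairs: 9

count = 9; pairs: (0,4), (0,5), (0,6), (1,5), (1,6), (2,6), (3,7), (4,7), (5,7)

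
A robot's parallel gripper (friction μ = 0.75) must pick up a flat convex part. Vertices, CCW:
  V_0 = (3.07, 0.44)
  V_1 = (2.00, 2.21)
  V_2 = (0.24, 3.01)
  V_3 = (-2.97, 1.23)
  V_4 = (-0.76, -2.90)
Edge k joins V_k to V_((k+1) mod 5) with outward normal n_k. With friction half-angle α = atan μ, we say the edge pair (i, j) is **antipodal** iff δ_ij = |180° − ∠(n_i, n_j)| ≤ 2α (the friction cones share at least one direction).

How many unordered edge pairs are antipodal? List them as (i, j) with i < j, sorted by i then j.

count = 4; pairs: (0,3), (1,3), (1,4), (2,4)

α = atan 0.75 = 36.87°;  2α = 73.74°
n_0 = (+0.8558, +0.5173)
n_1 = (+0.4138, +0.9104)
n_2 = (-0.4849, +0.8745)
n_3 = (-0.8817, -0.4718)
n_4 = (+0.6572, -0.7537)
  (0,1): δ = 145.60°  ·
  (0,2): δ = 92.14°  ·
  (0,3): δ = 3.00°  ✓
  (0,4): δ = 99.94°  ·
  (1,2): δ = 126.55°  ·
  (1,3): δ = 37.40°  ✓
  (1,4): δ = 65.53°  ✓
  (2,3): δ = 90.86°  ·
  (2,4): δ = 12.08°  ✓
  (3,4): δ = 77.06°  ·
antipodal pairs: 4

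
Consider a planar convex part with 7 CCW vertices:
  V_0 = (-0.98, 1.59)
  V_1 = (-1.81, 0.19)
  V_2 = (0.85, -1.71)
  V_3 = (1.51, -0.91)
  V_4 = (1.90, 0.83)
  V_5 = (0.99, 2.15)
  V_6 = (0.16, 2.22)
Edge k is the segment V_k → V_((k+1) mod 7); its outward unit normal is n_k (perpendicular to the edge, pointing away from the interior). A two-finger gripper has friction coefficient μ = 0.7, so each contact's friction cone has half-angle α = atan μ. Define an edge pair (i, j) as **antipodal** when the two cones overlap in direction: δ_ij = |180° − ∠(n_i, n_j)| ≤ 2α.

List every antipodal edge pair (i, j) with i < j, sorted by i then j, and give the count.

count = 10; pairs: (0,2), (0,3), (0,4), (1,3), (1,4), (1,5), (1,6), (2,5), (2,6), (3,6)

α = atan 0.7 = 34.99°;  2α = 69.98°
n_0 = (-0.8602, +0.5100)
n_1 = (-0.5812, -0.8137)
n_2 = (+0.7714, -0.6364)
n_3 = (+0.9758, -0.2187)
n_4 = (+0.8233, +0.5676)
n_5 = (+0.0840, +0.9965)
n_6 = (-0.4837, +0.8752)
  (0,1): δ = 94.88°  ·
  (0,2): δ = 8.86°  ✓
  (0,3): δ = 18.03°  ✓
  (0,4): δ = 65.24°  ✓
  (0,5): δ = 115.84°  ·
  (0,6): δ = 149.59°  ·
  (1,2): δ = 93.98°  ·
  (1,3): δ = 67.10°  ✓
  (1,4): δ = 19.88°  ✓
  (1,5): δ = 30.72°  ✓
  (1,6): δ = 64.46°  ✓
  (2,3): δ = 153.11°  ·
  (2,4): δ = 105.90°  ·
  (2,5): δ = 55.30°  ✓
  (2,6): δ = 21.55°  ✓
  (3,4): δ = 132.78°  ·
  (3,5): δ = 82.19°  ·
  (3,6): δ = 48.44°  ✓
  (4,5): δ = 129.40°  ·
  (4,6): δ = 95.66°  ·
  (5,6): δ = 146.25°  ·
antipodal pairs: 10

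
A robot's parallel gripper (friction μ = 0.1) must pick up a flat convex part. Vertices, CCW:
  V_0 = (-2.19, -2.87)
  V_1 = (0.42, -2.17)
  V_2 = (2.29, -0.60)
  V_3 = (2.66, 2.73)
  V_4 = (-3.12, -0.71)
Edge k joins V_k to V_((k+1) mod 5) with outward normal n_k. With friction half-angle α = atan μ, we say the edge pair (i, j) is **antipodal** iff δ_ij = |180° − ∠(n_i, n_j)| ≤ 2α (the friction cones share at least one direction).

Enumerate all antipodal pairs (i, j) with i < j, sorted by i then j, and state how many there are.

count = 1; pairs: (1,3)

α = atan 0.1 = 5.71°;  2α = 11.42°
n_0 = (+0.2590, -0.9659)
n_1 = (+0.6430, -0.7659)
n_2 = (+0.9939, -0.1104)
n_3 = (-0.5114, +0.8593)
n_4 = (-0.9185, -0.3955)
  (0,1): δ = 155.00°  ·
  (0,2): δ = 111.35°  ·
  (0,3): δ = 15.75°  ·
  (0,4): δ = 98.28°  ·
  (1,2): δ = 136.36°  ·
  (1,3): δ = 9.26°  ✓
  (1,4): δ = 73.28°  ·
  (2,3): δ = 52.90°  ·
  (2,4): δ = 29.63°  ·
  (3,4): δ = 97.46°  ·
antipodal pairs: 1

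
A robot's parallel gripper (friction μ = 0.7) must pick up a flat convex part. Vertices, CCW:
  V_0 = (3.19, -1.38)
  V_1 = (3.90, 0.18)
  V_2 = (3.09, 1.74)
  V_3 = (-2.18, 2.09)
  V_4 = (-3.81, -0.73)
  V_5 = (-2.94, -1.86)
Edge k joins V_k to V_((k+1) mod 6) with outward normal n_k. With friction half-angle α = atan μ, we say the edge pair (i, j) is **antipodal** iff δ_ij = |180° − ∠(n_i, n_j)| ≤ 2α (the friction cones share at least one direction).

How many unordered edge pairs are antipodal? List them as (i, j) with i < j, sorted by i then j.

count = 9; pairs: (0,2), (0,3), (0,4), (1,3), (1,4), (1,5), (2,4), (2,5), (3,5)

α = atan 0.7 = 34.99°;  2α = 69.98°
n_0 = (+0.9102, -0.4142)
n_1 = (+0.8875, +0.4608)
n_2 = (+0.0663, +0.9978)
n_3 = (-0.8658, +0.5004)
n_4 = (-0.7924, -0.6100)
n_5 = (+0.0781, -0.9969)
  (0,1): δ = 128.09°  ·
  (0,2): δ = 69.33°  ✓
  (0,3): δ = 5.56°  ✓
  (0,4): δ = 62.06°  ✓
  (0,5): δ = 118.95°  ·
  (1,2): δ = 121.24°  ·
  (1,3): δ = 57.47°  ✓
  (1,4): δ = 10.15°  ✓
  (1,5): δ = 67.04°  ✓
  (2,3): δ = 116.23°  ·
  (2,4): δ = 48.61°  ✓
  (2,5): δ = 8.28°  ✓
  (3,4): δ = 112.38°  ·
  (3,5): δ = 55.49°  ✓
  (4,5): δ = 123.12°  ·
antipodal pairs: 9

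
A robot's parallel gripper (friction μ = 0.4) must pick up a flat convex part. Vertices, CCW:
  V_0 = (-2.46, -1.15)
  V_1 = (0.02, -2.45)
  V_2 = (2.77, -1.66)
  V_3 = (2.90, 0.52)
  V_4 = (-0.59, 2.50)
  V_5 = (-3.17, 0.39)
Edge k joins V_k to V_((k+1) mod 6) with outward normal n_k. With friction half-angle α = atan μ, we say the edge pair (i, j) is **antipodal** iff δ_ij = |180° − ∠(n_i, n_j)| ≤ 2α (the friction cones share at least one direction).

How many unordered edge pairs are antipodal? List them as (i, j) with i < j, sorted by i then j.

α = atan 0.4 = 21.80°;  2α = 43.60°
n_0 = (-0.4643, -0.8857)
n_1 = (+0.2761, -0.9611)
n_2 = (+0.9982, -0.0595)
n_3 = (+0.4935, +0.8698)
n_4 = (-0.6331, +0.7741)
n_5 = (-0.9081, -0.4187)
  (0,1): δ = 136.31°  ·
  (0,2): δ = 65.75°  ·
  (0,3): δ = 1.90°  ✓
  (0,4): δ = 66.94°  ·
  (0,5): δ = 142.41°  ·
  (1,2): δ = 109.44°  ·
  (1,3): δ = 45.60°  ·
  (1,4): δ = 23.25°  ✓
  (1,5): δ = 98.72°  ·
  (2,3): δ = 116.16°  ·
  (2,4): δ = 47.31°  ·
  (2,5): δ = 28.16°  ✓
  (3,4): δ = 111.15°  ·
  (3,5): δ = 35.68°  ✓
  (4,5): δ = 104.53°  ·
antipodal pairs: 4

count = 4; pairs: (0,3), (1,4), (2,5), (3,5)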